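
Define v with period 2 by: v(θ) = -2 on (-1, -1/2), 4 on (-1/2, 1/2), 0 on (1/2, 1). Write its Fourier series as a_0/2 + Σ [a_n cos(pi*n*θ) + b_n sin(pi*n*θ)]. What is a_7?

a_7 = ∫_{-1}^{1} v(θ) cos(7*pi*θ) dθ.
Split the integral at the breakpoints.
Directly, an antiderivative of (-2) cos(7*pi*θ) is -2*sin(7*pi*θ)/(7*pi); evaluating from -1 to -1/2: ∫_{-1}^{-1/2} (-2) cos(7*pi*θ) dθ = (-2/(7*pi)) - (0) = -2/(7*pi).
Directly, an antiderivative of (4) cos(7*pi*θ) is 4*sin(7*pi*θ)/(7*pi); evaluating from -1/2 to 1/2: ∫_{-1/2}^{1/2} (4) cos(7*pi*θ) dθ = (-4/(7*pi)) - (4/(7*pi)) = -8/(7*pi).
∫_{1/2}^{1} (0) cos(7*pi*θ) dθ = 0.
Summing the pieces gives a_7 = -10/(7*pi).

-10/(7*pi)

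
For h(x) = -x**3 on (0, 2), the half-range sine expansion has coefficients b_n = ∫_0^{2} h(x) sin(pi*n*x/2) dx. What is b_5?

16*(6 - 25*pi**2)/(125*pi**3)

b_5 = ∫_0^{2} (-x**3) sin(5*pi*x/2) dx.
Integrating by parts three times (tabular method), an antiderivative of (-x**3) sin(5*pi*x/2) is 2*x**3*cos(5*pi*x/2)/(5*pi) - 12*x**2*sin(5*pi*x/2)/(25*pi**2) - 48*x*cos(5*pi*x/2)/(125*pi**3) + 96*sin(5*pi*x/2)/(625*pi**4); evaluating from 0 to 2: ∫_{0}^{2} (-x**3) sin(5*pi*x/2) dx = (16*(6 - 25*pi**2)/(125*pi**3)) - (0) = 16*(6 - 25*pi**2)/(125*pi**3).
Hence b_5 = 16*(6 - 25*pi**2)/(125*pi**3).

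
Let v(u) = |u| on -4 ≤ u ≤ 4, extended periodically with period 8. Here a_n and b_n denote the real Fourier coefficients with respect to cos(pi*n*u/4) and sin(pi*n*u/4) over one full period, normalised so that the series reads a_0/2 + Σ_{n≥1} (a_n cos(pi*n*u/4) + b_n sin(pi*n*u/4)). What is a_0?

4

a_0 = 1/4 ∫_{-4}^{4} v(u) du = 1/4 · (16) = 4.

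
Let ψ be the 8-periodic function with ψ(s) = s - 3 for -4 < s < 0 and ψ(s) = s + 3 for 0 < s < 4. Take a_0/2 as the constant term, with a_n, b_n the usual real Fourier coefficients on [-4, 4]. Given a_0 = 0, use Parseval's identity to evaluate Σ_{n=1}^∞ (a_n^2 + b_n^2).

158/3

Parseval: a_0^2/2 + Σ_{n≥1} (a_n^2+b_n^2) = 1/4 ∫_{-4}^{4} ψ(s)^2 ds = 158/3.
Subtract a_0^2/2 = 0: Σ (a_n^2+b_n^2) = 158/3.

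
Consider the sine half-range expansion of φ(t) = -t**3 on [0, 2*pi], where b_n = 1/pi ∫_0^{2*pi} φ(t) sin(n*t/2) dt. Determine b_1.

b_1 = 1/pi ∫_0^{2*pi} (-t**3) sin(t/2) dt.
Integrating by parts three times (tabular method), an antiderivative of (-t**3) sin(t/2) is 2*t**3*cos(t/2) - 12*t**2*sin(t/2) - 48*t*cos(t/2) + 96*sin(t/2); evaluating from 0 to 2*pi: ∫_{0}^{2*pi} (-t**3) sin(t/2) dt = (16*pi*(6 - pi**2)) - (0) = 16*pi*(6 - pi**2).
Hence b_1 = (1/pi)·(16*pi*(6 - pi**2)) = 96 - 16*pi**2.

96 - 16*pi**2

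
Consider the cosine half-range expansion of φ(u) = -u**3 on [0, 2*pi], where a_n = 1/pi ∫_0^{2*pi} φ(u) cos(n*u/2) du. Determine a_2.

a_2 = 1/pi ∫_0^{2*pi} (-u**3) cos(u) du.
Integrating by parts three times (tabular method), an antiderivative of (-u**3) cos(u) is -u**3*sin(u) - 3*u**2*cos(u) + 6*u*sin(u) + 6*cos(u); evaluating from 0 to 2*pi: ∫_{0}^{2*pi} (-u**3) cos(u) du = (6 - 12*pi**2) - (6) = -12*pi**2.
Hence a_2 = (1/pi)·(-12*pi**2) = -12*pi.

-12*pi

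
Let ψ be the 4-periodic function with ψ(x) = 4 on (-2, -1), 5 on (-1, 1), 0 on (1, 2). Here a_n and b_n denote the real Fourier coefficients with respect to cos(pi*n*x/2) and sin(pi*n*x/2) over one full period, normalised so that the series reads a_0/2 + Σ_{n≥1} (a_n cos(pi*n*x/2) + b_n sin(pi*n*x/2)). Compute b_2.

b_2 = 1/2 ∫_{-2}^{2} ψ(x) sin(pi*x) dx.
Split the integral at the breakpoints.
Directly, an antiderivative of (4) sin(pi*x) is -4*cos(pi*x)/pi; evaluating from -2 to -1: ∫_{-2}^{-1} (4) sin(pi*x) dx = (4/pi) - (-4/pi) = 8/pi.
Directly, an antiderivative of (5) sin(pi*x) is -5*cos(pi*x)/pi; evaluating from -1 to 1: ∫_{-1}^{1} (5) sin(pi*x) dx = (5/pi) - (5/pi) = 0.
∫_{1}^{2} (0) sin(pi*x) dx = 0.
Summing the pieces and multiplying by (1/2) gives b_2 = 4/pi.

4/pi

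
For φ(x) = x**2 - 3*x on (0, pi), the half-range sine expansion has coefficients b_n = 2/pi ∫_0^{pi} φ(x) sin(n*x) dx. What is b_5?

b_5 = 2/pi ∫_0^{pi} (x**2 - 3*x) sin(5*x) dx.
Integrating by parts twice (tabular method), an antiderivative of (x**2 - 3*x) sin(5*x) is -x**2*cos(5*x)/5 + 2*x*sin(5*x)/25 + 3*x*cos(5*x)/5 - 3*sin(5*x)/25 + 2*cos(5*x)/125; evaluating from 0 to pi: ∫_{0}^{pi} (x**2 - 3*x) sin(5*x) dx = (-3*pi/5 - 2/125 + pi**2/5) - (2/125) = -3*pi/5 - 4/125 + pi**2/5.
Hence b_5 = (2/pi)·(-3*pi/5 - 4/125 + pi**2/5) = 2*(-75*pi - 4 + 25*pi**2)/(125*pi).

2*(-75*pi - 4 + 25*pi**2)/(125*pi)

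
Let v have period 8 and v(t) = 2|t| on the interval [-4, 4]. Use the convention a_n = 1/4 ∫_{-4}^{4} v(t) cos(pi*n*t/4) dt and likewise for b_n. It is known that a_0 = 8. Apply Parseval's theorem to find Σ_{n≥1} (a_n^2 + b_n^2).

32/3

Parseval: a_0^2/2 + Σ_{n≥1} (a_n^2+b_n^2) = 1/4 ∫_{-4}^{4} v(t)^2 dt = 128/3.
Subtract a_0^2/2 = 32: Σ (a_n^2+b_n^2) = 32/3.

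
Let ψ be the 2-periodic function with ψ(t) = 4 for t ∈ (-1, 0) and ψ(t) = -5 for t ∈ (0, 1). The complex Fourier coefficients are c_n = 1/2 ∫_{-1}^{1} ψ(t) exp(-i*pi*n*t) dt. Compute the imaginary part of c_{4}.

Since ψ is real-valued, Im(c_{4}) = -1/2 ∫_{-1}^{1} ψ(t) sin(4*pi*t) dt = -b_{4}/2.
Split the integral at the breakpoints.
Directly, an antiderivative of (4) sin(4*pi*t) is -cos(4*pi*t)/pi; evaluating from -1 to 0: ∫_{-1}^{0} (4) sin(4*pi*t) dt = (-1/pi) - (-1/pi) = 0.
Directly, an antiderivative of (-5) sin(4*pi*t) is 5*cos(4*pi*t)/(4*pi); evaluating from 0 to 1: ∫_{0}^{1} (-5) sin(4*pi*t) dt = (5/(4*pi)) - (5/(4*pi)) = 0.
So ∫_{-1}^{1} ψ(t) sin(4*pi*t) dt = 0.
Hence Im(c_{4}) = (-1/2)·(0) = 0.

0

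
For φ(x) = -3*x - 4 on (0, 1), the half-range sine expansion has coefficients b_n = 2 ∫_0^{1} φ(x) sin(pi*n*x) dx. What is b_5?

b_5 = 2 ∫_0^{1} (-3*x - 4) sin(5*pi*x) dx.
Integrating by parts (boundary term plus one more integral), an antiderivative of (-3*x - 4) sin(5*pi*x) is 3*x*cos(5*pi*x)/(5*pi) - 3*sin(5*pi*x)/(25*pi**2) + 4*cos(5*pi*x)/(5*pi); evaluating from 0 to 1: ∫_{0}^{1} (-3*x - 4) sin(5*pi*x) dx = (-7/(5*pi)) - (4/(5*pi)) = -11/(5*pi).
Hence b_5 = 2·(-11/(5*pi)) = -22/(5*pi).

-22/(5*pi)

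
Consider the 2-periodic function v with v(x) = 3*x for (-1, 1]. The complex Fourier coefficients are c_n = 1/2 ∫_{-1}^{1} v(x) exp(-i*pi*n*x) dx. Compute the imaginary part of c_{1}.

-3/pi

Since v is real-valued, Im(c_{1}) = -1/2 ∫_{-1}^{1} v(x) sin(pi*x) dx = -b_{1}/2.
v is odd and sin(pi*x) is odd, so the integrand is even: ∫_{-1}^{1} v(x) sin(pi*x) dx = 2∫_0^{1} v(x) sin(pi*x) dx.
Integrating by parts (boundary term plus one more integral), an antiderivative of (3*x) sin(pi*x) is -3*x*cos(pi*x)/pi + 3*sin(pi*x)/pi**2; evaluating from 0 to 1: ∫_{0}^{1} (3*x) sin(pi*x) dx = (3/pi) - (0) = 3/pi.
So ∫_{-1}^{1} v(x) sin(pi*x) dx = 6/pi.
Hence Im(c_{1}) = (-1/2)·(6/pi) = -3/pi.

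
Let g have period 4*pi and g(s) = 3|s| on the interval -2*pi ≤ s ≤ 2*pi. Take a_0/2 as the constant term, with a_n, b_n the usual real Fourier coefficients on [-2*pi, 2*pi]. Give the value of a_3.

a_3 = (1/(2*pi)) ∫_{-2*pi}^{2*pi} g(s) cos(3*s/2) ds.
g is even and cos(3*s/2) is even, so the integrand is even and a_3 = 1/pi ∫_0^{2*pi} g(s) cos(3*s/2) ds.
Integrating by parts (boundary term plus one more integral), an antiderivative of (3*s) cos(3*s/2) is 2*s*sin(3*s/2) + 4*cos(3*s/2)/3; evaluating from 0 to 2*pi: ∫_{0}^{2*pi} (3*s) cos(3*s/2) ds = (-4/3) - (4/3) = -8/3.
Hence a_3 = (1/pi)·(-8/3) = -8/(3*pi).

-8/(3*pi)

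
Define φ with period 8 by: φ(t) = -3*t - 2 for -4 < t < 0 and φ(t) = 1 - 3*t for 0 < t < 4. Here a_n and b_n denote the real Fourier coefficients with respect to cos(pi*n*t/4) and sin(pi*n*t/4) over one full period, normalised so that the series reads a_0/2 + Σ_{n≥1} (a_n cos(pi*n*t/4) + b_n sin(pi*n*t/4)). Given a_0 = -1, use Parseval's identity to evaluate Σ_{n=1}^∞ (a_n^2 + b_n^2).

Parseval: a_0^2/2 + Σ_{n≥1} (a_n^2+b_n^2) = 1/4 ∫_{-4}^{4} φ(t)^2 dt = 65.
Subtract a_0^2/2 = 1/2: Σ (a_n^2+b_n^2) = 129/2.

129/2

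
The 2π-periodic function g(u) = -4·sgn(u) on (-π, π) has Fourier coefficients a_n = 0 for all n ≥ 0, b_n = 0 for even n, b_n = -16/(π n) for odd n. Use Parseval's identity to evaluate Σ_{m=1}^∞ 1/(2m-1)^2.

pi**2/8

Parseval: Σ b_n^2 = (1/π) ∫_{-π}^{π} g(u)^2 du = 32.
Only odd n contribute, with b_n^2 = 256/(π^2 n^2), so Σ_{m≥1} 1/(2m-1)^2 = π^2·(32)/256 = pi**2/8.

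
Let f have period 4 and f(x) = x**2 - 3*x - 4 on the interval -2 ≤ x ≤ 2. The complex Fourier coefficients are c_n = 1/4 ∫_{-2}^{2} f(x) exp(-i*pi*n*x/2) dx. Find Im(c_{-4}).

Since f is real-valued, Im(c_{-4}) = -1/4 ∫_{-2}^{2} f(x) sin(-2*pi*x) dx = b_{4}/2.
Integrating by parts twice (tabular method), an antiderivative of (x**2 - 3*x - 4) sin(-2*pi*x) is x**2*cos(2*pi*x)/(2*pi) - x*sin(2*pi*x)/(2*pi**2) - 3*x*cos(2*pi*x)/(2*pi) + 3*sin(2*pi*x)/(4*pi**2) - 2*cos(2*pi*x)/pi - cos(2*pi*x)/(4*pi**3); evaluating from -2 to 2: ∫_{-2}^{2} (x**2 - 3*x - 4) sin(-2*pi*x) dx = (-3/pi - 1/(4*pi**3)) - (-1/(4*pi**3) + 3/pi) = -6/pi.
Hence Im(c_{-4}) = (-1/4)·(-6/pi) = 3/(2*pi).

3/(2*pi)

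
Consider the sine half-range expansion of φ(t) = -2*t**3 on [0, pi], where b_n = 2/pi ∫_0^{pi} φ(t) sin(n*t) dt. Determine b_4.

-3/8 + pi**2

b_4 = 2/pi ∫_0^{pi} (-2*t**3) sin(4*t) dt.
Integrating by parts three times (tabular method), an antiderivative of (-2*t**3) sin(4*t) is t**3*cos(4*t)/2 - 3*t**2*sin(4*t)/8 - 3*t*cos(4*t)/16 + 3*sin(4*t)/64; evaluating from 0 to pi: ∫_{0}^{pi} (-2*t**3) sin(4*t) dt = (pi*(-3 + 8*pi**2)/16) - (0) = pi*(-3 + 8*pi**2)/16.
Hence b_4 = (2/pi)·(pi*(-3 + 8*pi**2)/16) = -3/8 + pi**2.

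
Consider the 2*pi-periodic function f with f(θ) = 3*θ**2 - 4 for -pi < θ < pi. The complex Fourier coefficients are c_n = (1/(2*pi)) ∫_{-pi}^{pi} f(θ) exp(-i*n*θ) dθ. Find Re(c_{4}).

3/8

Since f is real-valued, Re(c_{4}) = (1/(2*pi)) ∫_{-pi}^{pi} f(θ) cos(4*θ) dθ = a_{4}/2.
f is even and cos(4*θ) is even, so the integrand is even: ∫_{-pi}^{pi} f(θ) cos(4*θ) dθ = 2∫_0^{pi} f(θ) cos(4*θ) dθ.
Integrating by parts twice (tabular method), an antiderivative of (3*θ**2 - 4) cos(4*θ) is 3*θ**2*sin(4*θ)/4 + 3*θ*cos(4*θ)/8 - 35*sin(4*θ)/32; evaluating from 0 to pi: ∫_{0}^{pi} (3*θ**2 - 4) cos(4*θ) dθ = (3*pi/8) - (0) = 3*pi/8.
So ∫_{-pi}^{pi} f(θ) cos(4*θ) dθ = 3*pi/4.
Hence Re(c_{4}) = (1/(2*pi))·(3*pi/4) = 3/8.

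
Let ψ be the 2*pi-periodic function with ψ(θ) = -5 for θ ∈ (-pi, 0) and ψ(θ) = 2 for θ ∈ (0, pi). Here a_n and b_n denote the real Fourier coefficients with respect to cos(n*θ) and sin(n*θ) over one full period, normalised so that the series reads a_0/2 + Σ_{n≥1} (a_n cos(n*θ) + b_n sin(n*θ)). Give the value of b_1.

14/pi

b_1 = 1/pi ∫_{-pi}^{pi} ψ(θ) sin(θ) dθ.
Split the integral at the breakpoints.
Directly, an antiderivative of (-5) sin(θ) is 5*cos(θ); evaluating from -pi to 0: ∫_{-pi}^{0} (-5) sin(θ) dθ = (5) - (-5) = 10.
Directly, an antiderivative of (2) sin(θ) is -2*cos(θ); evaluating from 0 to pi: ∫_{0}^{pi} (2) sin(θ) dθ = (2) - (-2) = 4.
Summing the pieces and multiplying by (1/pi) gives b_1 = 14/pi.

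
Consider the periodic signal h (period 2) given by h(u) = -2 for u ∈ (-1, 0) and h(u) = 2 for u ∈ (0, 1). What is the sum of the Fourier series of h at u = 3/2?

-2

u = 3/2 differs from u = -1/2 by 1 full period(s), and the series is 2-periodic.
h is continuous at u = -1/2 with value -2, so the series converges to -2 there.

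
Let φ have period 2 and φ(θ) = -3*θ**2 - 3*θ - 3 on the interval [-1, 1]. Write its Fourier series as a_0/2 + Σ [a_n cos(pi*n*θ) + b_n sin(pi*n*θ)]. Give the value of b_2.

b_2 = ∫_{-1}^{1} φ(θ) sin(2*pi*θ) dθ.
Integrating by parts twice (tabular method), an antiderivative of (-3*θ**2 - 3*θ - 3) sin(2*pi*θ) is 3*θ**2*cos(2*pi*θ)/(2*pi) - 3*θ*sin(2*pi*θ)/(2*pi**2) + 3*θ*cos(2*pi*θ)/(2*pi) - 3*sin(2*pi*θ)/(4*pi**2) - 3*cos(2*pi*θ)/(4*pi**3) + 3*cos(2*pi*θ)/(2*pi); evaluating from -1 to 1: ∫_{-1}^{1} (-3*θ**2 - 3*θ - 3) sin(2*pi*θ) dθ = (3*(-1 + 6*pi**2)/(4*pi**3)) - (3*(-1 + 2*pi**2)/(4*pi**3)) = 3/pi.
Hence b_2 = 3/pi.

3/pi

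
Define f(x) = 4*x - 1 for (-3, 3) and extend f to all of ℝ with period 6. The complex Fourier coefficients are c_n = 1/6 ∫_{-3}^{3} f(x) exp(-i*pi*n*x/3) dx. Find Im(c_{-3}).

Since f is real-valued, Im(c_{-3}) = -1/6 ∫_{-3}^{3} f(x) sin(-pi*x) dx = b_{3}/2.
Integrating by parts (boundary term plus one more integral), an antiderivative of (4*x - 1) sin(-pi*x) is 4*x*cos(pi*x)/pi - 4*sin(pi*x)/pi**2 - cos(pi*x)/pi; evaluating from -3 to 3: ∫_{-3}^{3} (4*x - 1) sin(-pi*x) dx = (-11/pi) - (13/pi) = -24/pi.
Hence Im(c_{-3}) = (-1/6)·(-24/pi) = 4/pi.

4/pi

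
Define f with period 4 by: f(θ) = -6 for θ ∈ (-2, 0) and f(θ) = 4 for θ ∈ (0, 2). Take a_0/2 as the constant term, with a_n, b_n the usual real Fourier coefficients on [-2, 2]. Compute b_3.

20/(3*pi)

b_3 = 1/2 ∫_{-2}^{2} f(θ) sin(3*pi*θ/2) dθ.
Split the integral at the breakpoints.
Directly, an antiderivative of (-6) sin(3*pi*θ/2) is 4*cos(3*pi*θ/2)/pi; evaluating from -2 to 0: ∫_{-2}^{0} (-6) sin(3*pi*θ/2) dθ = (4/pi) - (-4/pi) = 8/pi.
Directly, an antiderivative of (4) sin(3*pi*θ/2) is -8*cos(3*pi*θ/2)/(3*pi); evaluating from 0 to 2: ∫_{0}^{2} (4) sin(3*pi*θ/2) dθ = (8/(3*pi)) - (-8/(3*pi)) = 16/(3*pi).
Summing the pieces and multiplying by (1/2) gives b_3 = 20/(3*pi).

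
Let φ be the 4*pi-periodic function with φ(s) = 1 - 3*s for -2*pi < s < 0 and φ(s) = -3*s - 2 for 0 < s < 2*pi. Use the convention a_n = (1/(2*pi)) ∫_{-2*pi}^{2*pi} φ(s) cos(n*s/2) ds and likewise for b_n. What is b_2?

b_2 = (1/(2*pi)) ∫_{-2*pi}^{2*pi} φ(s) sin(s) ds.
Split the integral at the breakpoints.
Integrating by parts (boundary term plus one more integral), an antiderivative of (1 - 3*s) sin(s) is 3*s*cos(s) - 3*sin(s) - cos(s); evaluating from -2*pi to 0: ∫_{-2*pi}^{0} (1 - 3*s) sin(s) ds = (-1) - (-6*pi - 1) = 6*pi.
Integrating by parts (boundary term plus one more integral), an antiderivative of (-3*s - 2) sin(s) is 3*s*cos(s) - 3*sin(s) + 2*cos(s); evaluating from 0 to 2*pi: ∫_{0}^{2*pi} (-3*s - 2) sin(s) ds = (2 + 6*pi) - (2) = 6*pi.
Summing the pieces and multiplying by (1/(2*pi)) gives b_2 = 6.

6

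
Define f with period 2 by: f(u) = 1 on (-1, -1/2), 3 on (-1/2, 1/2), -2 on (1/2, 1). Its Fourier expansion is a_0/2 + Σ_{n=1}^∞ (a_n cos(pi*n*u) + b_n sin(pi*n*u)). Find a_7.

-1/pi

a_7 = ∫_{-1}^{1} f(u) cos(7*pi*u) du.
Split the integral at the breakpoints.
Directly, an antiderivative of (1) cos(7*pi*u) is sin(7*pi*u)/(7*pi); evaluating from -1 to -1/2: ∫_{-1}^{-1/2} (1) cos(7*pi*u) du = (1/(7*pi)) - (0) = 1/(7*pi).
Directly, an antiderivative of (3) cos(7*pi*u) is 3*sin(7*pi*u)/(7*pi); evaluating from -1/2 to 1/2: ∫_{-1/2}^{1/2} (3) cos(7*pi*u) du = (-3/(7*pi)) - (3/(7*pi)) = -6/(7*pi).
Directly, an antiderivative of (-2) cos(7*pi*u) is -2*sin(7*pi*u)/(7*pi); evaluating from 1/2 to 1: ∫_{1/2}^{1} (-2) cos(7*pi*u) du = (0) - (2/(7*pi)) = -2/(7*pi).
Summing the pieces gives a_7 = -1/pi.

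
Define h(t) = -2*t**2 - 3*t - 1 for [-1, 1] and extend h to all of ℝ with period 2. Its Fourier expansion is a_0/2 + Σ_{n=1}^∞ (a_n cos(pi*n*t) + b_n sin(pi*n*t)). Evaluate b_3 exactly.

-2/pi

b_3 = ∫_{-1}^{1} h(t) sin(3*pi*t) dt.
Integrating by parts twice (tabular method), an antiderivative of (-2*t**2 - 3*t - 1) sin(3*pi*t) is 2*t**2*cos(3*pi*t)/(3*pi) - 4*t*sin(3*pi*t)/(9*pi**2) + t*cos(3*pi*t)/pi - sin(3*pi*t)/(3*pi**2) - 4*cos(3*pi*t)/(27*pi**3) + cos(3*pi*t)/(3*pi); evaluating from -1 to 1: ∫_{-1}^{1} (-2*t**2 - 3*t - 1) sin(3*pi*t) dt = (-2/pi + 4/(27*pi**3)) - (4/(27*pi**3)) = -2/pi.
Hence b_3 = -2/pi.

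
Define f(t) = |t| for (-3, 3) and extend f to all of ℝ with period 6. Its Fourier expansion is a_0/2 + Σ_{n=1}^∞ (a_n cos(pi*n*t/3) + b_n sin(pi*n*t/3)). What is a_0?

3

a_0 = 1/3 ∫_{-3}^{3} f(t) dt = 1/3 · (9) = 3.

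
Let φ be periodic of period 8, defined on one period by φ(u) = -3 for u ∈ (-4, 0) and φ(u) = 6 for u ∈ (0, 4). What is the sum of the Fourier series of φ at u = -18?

-3

u = -18 differs from u = -2 by -2 full period(s), and the series is 8-periodic.
φ is continuous at u = -2 with value -3, so the series converges to -3 there.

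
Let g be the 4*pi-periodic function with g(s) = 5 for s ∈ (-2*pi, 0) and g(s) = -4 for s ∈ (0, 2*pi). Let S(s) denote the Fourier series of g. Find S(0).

At s = 0 the one-sided limits are g(0^-) = 5 and g(0^+) = -4.
By Dirichlet's theorem the series converges to their average, [(5) + (-4)]/2 = 1/2.

1/2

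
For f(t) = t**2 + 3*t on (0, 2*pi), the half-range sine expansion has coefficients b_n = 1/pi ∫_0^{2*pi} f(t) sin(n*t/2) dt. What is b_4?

-2*pi - 3

b_4 = 1/pi ∫_0^{2*pi} (t**2 + 3*t) sin(2*t) dt.
Integrating by parts twice (tabular method), an antiderivative of (t**2 + 3*t) sin(2*t) is -t**2*cos(2*t)/2 + t*sin(2*t)/2 - 3*t*cos(2*t)/2 + 3*sin(2*t)/4 + cos(2*t)/4; evaluating from 0 to 2*pi: ∫_{0}^{2*pi} (t**2 + 3*t) sin(2*t) dt = (-2*pi**2 - 3*pi + 1/4) - (1/4) = -pi*(3 + 2*pi).
Hence b_4 = (1/pi)·(-pi*(3 + 2*pi)) = -2*pi - 3.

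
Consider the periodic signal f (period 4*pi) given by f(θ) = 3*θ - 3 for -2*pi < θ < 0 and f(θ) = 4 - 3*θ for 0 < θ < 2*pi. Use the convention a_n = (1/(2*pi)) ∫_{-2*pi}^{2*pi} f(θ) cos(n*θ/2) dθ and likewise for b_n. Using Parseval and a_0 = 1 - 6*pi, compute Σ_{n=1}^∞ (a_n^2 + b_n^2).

49/2 + 6*pi**2

Parseval: a_0^2/2 + Σ_{n≥1} (a_n^2+b_n^2) = (1/(2*pi)) ∫_{-2*pi}^{2*pi} f(θ)^2 dθ = -6*pi + 25 + 24*pi**2.
Subtract a_0^2/2 = (1 - 6*pi)**2/2: Σ (a_n^2+b_n^2) = 49/2 + 6*pi**2.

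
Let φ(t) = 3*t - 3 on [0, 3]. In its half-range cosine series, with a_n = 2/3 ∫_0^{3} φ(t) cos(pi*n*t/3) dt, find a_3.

-4/pi**2

a_3 = 2/3 ∫_0^{3} (3*t - 3) cos(pi*t) dt.
Integrating by parts (boundary term plus one more integral), an antiderivative of (3*t - 3) cos(pi*t) is 3*t*sin(pi*t)/pi - 3*sin(pi*t)/pi + 3*cos(pi*t)/pi**2; evaluating from 0 to 3: ∫_{0}^{3} (3*t - 3) cos(pi*t) dt = (-3/pi**2) - (3/pi**2) = -6/pi**2.
Hence a_3 = (2/3)·(-6/pi**2) = -4/pi**2.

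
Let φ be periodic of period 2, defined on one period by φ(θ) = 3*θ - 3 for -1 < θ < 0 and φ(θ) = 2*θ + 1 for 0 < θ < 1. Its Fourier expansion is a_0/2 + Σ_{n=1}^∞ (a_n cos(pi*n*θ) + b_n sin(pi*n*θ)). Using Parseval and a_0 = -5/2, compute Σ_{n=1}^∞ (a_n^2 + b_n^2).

533/24

Parseval: a_0^2/2 + Σ_{n≥1} (a_n^2+b_n^2) = ∫_{-1}^{1} φ(θ)^2 dθ = 76/3.
Subtract a_0^2/2 = 25/8: Σ (a_n^2+b_n^2) = 533/24.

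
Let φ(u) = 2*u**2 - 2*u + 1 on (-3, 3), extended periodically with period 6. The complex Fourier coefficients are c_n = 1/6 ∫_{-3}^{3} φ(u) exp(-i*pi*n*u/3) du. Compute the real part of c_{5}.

Since φ is real-valued, Re(c_{5}) = 1/6 ∫_{-3}^{3} φ(u) cos(5*pi*u/3) du = a_{5}/2.
Integrating by parts twice (tabular method), an antiderivative of (2*u**2 - 2*u + 1) cos(5*pi*u/3) is 6*u**2*sin(5*pi*u/3)/(5*pi) - 6*u*sin(5*pi*u/3)/(5*pi) + 36*u*cos(5*pi*u/3)/(25*pi**2) - 108*sin(5*pi*u/3)/(125*pi**3) + 3*sin(5*pi*u/3)/(5*pi) - 18*cos(5*pi*u/3)/(25*pi**2); evaluating from -3 to 3: ∫_{-3}^{3} (2*u**2 - 2*u + 1) cos(5*pi*u/3) du = (-18/(5*pi**2)) - (126/(25*pi**2)) = -216/(25*pi**2).
Hence Re(c_{5}) = (1/6)·(-216/(25*pi**2)) = -36/(25*pi**2).

-36/(25*pi**2)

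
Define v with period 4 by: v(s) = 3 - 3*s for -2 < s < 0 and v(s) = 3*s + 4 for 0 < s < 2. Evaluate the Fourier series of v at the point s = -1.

v is continuous at s = -1 with value 6, so the series converges to 6 there.

6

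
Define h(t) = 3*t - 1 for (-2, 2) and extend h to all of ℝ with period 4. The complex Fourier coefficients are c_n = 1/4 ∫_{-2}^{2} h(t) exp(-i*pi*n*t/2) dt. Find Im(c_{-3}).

Since h is real-valued, Im(c_{-3}) = -1/4 ∫_{-2}^{2} h(t) sin(-3*pi*t/2) dt = b_{3}/2.
Integrating by parts (boundary term plus one more integral), an antiderivative of (3*t - 1) sin(-3*pi*t/2) is 2*t*cos(3*pi*t/2)/pi - 4*sin(3*pi*t/2)/(3*pi**2) - 2*cos(3*pi*t/2)/(3*pi); evaluating from -2 to 2: ∫_{-2}^{2} (3*t - 1) sin(-3*pi*t/2) dt = (-10/(3*pi)) - (14/(3*pi)) = -8/pi.
Hence Im(c_{-3}) = (-1/4)·(-8/pi) = 2/pi.

2/pi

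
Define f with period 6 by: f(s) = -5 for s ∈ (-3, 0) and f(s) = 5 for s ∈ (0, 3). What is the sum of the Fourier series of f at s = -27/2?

s = -27/2 differs from s = -3/2 by -2 full period(s), and the series is 6-periodic.
f is continuous at s = -3/2 with value -5, so the series converges to -5 there.

-5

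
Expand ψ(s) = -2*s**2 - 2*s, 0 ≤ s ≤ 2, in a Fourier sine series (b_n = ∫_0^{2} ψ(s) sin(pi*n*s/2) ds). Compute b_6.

b_6 = ∫_0^{2} (-2*s**2 - 2*s) sin(3*pi*s) ds.
Integrating by parts twice (tabular method), an antiderivative of (-2*s**2 - 2*s) sin(3*pi*s) is 2*s**2*cos(3*pi*s)/(3*pi) - 4*s*sin(3*pi*s)/(9*pi**2) + 2*s*cos(3*pi*s)/(3*pi) - 2*sin(3*pi*s)/(9*pi**2) - 4*cos(3*pi*s)/(27*pi**3); evaluating from 0 to 2: ∫_{0}^{2} (-2*s**2 - 2*s) sin(3*pi*s) ds = (-4/(27*pi**3) + 4/pi) - (-4/(27*pi**3)) = 4/pi.
Hence b_6 = 4/pi.

4/pi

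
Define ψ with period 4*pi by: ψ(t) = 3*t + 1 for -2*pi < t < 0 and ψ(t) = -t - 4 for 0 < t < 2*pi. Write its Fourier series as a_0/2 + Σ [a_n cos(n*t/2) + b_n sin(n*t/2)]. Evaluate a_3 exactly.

a_3 = (1/(2*pi)) ∫_{-2*pi}^{2*pi} ψ(t) cos(3*t/2) dt.
Split the integral at the breakpoints.
Integrating by parts (boundary term plus one more integral), an antiderivative of (3*t + 1) cos(3*t/2) is 2*t*sin(3*t/2) + 2*sin(3*t/2)/3 + 4*cos(3*t/2)/3; evaluating from -2*pi to 0: ∫_{-2*pi}^{0} (3*t + 1) cos(3*t/2) dt = (4/3) - (-4/3) = 8/3.
Integrating by parts (boundary term plus one more integral), an antiderivative of (-t - 4) cos(3*t/2) is -2*t*sin(3*t/2)/3 - 8*sin(3*t/2)/3 - 4*cos(3*t/2)/9; evaluating from 0 to 2*pi: ∫_{0}^{2*pi} (-t - 4) cos(3*t/2) dt = (4/9) - (-4/9) = 8/9.
Summing the pieces and multiplying by (1/(2*pi)) gives a_3 = 16/(9*pi).

16/(9*pi)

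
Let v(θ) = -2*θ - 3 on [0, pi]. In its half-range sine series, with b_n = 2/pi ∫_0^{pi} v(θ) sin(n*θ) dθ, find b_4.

1

b_4 = 2/pi ∫_0^{pi} (-2*θ - 3) sin(4*θ) dθ.
Integrating by parts (boundary term plus one more integral), an antiderivative of (-2*θ - 3) sin(4*θ) is θ*cos(4*θ)/2 - sin(4*θ)/8 + 3*cos(4*θ)/4; evaluating from 0 to pi: ∫_{0}^{pi} (-2*θ - 3) sin(4*θ) dθ = (3/4 + pi/2) - (3/4) = pi/2.
Hence b_4 = (2/pi)·(pi/2) = 1.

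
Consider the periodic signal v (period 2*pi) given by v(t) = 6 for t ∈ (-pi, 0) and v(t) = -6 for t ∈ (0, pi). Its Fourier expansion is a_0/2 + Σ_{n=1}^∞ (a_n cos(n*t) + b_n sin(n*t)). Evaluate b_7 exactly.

-24/(7*pi)

b_7 = 1/pi ∫_{-pi}^{pi} v(t) sin(7*t) dt.
v is odd and sin(7*t) is odd, so the integrand is even and b_7 = 2/pi ∫_0^{pi} v(t) sin(7*t) dt.
Directly, an antiderivative of (-6) sin(7*t) is 6*cos(7*t)/7; evaluating from 0 to pi: ∫_{0}^{pi} (-6) sin(7*t) dt = (-6/7) - (6/7) = -12/7.
Hence b_7 = (2/pi)·(-12/7) = -24/(7*pi).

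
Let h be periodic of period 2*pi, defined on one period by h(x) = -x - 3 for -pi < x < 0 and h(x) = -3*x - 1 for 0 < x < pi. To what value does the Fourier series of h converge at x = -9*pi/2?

x = -9*pi/2 differs from x = -pi/2 by -2 full period(s), and the series is 2*pi-periodic.
h is continuous at x = -pi/2 with value -3 + pi/2, so the series converges to -3 + pi/2 there.

-3 + pi/2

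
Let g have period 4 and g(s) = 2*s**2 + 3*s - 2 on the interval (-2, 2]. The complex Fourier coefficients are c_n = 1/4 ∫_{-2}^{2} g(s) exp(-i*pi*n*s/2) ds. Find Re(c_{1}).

Since g is real-valued, Re(c_{1}) = 1/4 ∫_{-2}^{2} g(s) cos(pi*s/2) ds = a_{1}/2.
Integrating by parts twice (tabular method), an antiderivative of (2*s**2 + 3*s - 2) cos(pi*s/2) is 4*s**2*sin(pi*s/2)/pi + 6*s*sin(pi*s/2)/pi + 16*s*cos(pi*s/2)/pi**2 - 4*sin(pi*s/2)/pi - 32*sin(pi*s/2)/pi**3 + 12*cos(pi*s/2)/pi**2; evaluating from -2 to 2: ∫_{-2}^{2} (2*s**2 + 3*s - 2) cos(pi*s/2) ds = (-44/pi**2) - (20/pi**2) = -64/pi**2.
Hence Re(c_{1}) = (1/4)·(-64/pi**2) = -16/pi**2.

-16/pi**2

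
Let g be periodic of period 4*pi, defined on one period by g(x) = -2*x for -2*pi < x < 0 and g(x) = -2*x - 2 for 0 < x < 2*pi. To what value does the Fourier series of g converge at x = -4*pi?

-1

x = -4*pi differs from x = 0 by -1 full period(s), and the series is 4*pi-periodic.
At x = 0 the one-sided limits are g(0^-) = 0 and g(0^+) = -2.
By Dirichlet's theorem the series converges to their average, [(0) + (-2)]/2 = -1.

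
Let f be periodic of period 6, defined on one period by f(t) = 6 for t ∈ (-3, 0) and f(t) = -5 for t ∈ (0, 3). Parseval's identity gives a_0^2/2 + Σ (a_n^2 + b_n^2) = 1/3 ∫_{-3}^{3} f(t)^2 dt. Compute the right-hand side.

1/3 ∫_{-3}^{3} f(t)^2 dt = 1/3 · (183) = 61.

61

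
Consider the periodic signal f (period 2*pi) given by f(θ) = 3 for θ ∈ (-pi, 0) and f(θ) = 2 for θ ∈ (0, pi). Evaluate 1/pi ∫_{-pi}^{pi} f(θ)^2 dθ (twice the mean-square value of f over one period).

1/pi ∫_{-pi}^{pi} f(θ)^2 dθ = 1/pi · (13*pi) = 13.

13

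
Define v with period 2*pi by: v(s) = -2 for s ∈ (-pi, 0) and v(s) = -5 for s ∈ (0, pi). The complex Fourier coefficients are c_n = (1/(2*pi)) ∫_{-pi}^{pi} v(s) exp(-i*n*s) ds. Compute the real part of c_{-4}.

Since v is real-valued, Re(c_{-4}) = (1/(2*pi)) ∫_{-pi}^{pi} v(s) cos(-4*s) ds = a_{4}/2.
Split the integral at the breakpoints.
Directly, an antiderivative of (-2) cos(-4*s) is -sin(4*s)/2; evaluating from -pi to 0: ∫_{-pi}^{0} (-2) cos(-4*s) ds = (0) - (0) = 0.
Directly, an antiderivative of (-5) cos(-4*s) is -5*sin(4*s)/4; evaluating from 0 to pi: ∫_{0}^{pi} (-5) cos(-4*s) ds = (0) - (0) = 0.
So ∫_{-pi}^{pi} v(s) cos(-4*s) ds = 0.
Hence Re(c_{-4}) = (1/(2*pi))·(0) = 0.

0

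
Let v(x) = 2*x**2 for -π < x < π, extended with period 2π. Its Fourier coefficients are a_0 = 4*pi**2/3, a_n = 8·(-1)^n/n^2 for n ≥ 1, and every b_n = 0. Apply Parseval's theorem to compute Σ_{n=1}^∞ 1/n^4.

pi**4/90

Parseval: a_0^2/2 + Σ a_n^2 = (1/π) ∫_{-π}^{π} v(x)^2 dx = 8*pi**4/5.
Subtract a_0^2/2 = 8*pi**4/9: Σ a_n^2 = 32*pi**4/45.
Since a_n^2 = 64/n^4, Σ 1/n^4 = pi**4/90.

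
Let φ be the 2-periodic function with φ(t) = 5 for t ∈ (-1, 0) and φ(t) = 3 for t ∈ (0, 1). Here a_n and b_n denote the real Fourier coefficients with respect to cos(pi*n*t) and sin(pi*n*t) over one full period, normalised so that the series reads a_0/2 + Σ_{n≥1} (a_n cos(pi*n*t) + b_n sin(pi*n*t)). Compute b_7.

b_7 = ∫_{-1}^{1} φ(t) sin(7*pi*t) dt.
Split the integral at the breakpoints.
Directly, an antiderivative of (5) sin(7*pi*t) is -5*cos(7*pi*t)/(7*pi); evaluating from -1 to 0: ∫_{-1}^{0} (5) sin(7*pi*t) dt = (-5/(7*pi)) - (5/(7*pi)) = -10/(7*pi).
Directly, an antiderivative of (3) sin(7*pi*t) is -3*cos(7*pi*t)/(7*pi); evaluating from 0 to 1: ∫_{0}^{1} (3) sin(7*pi*t) dt = (3/(7*pi)) - (-3/(7*pi)) = 6/(7*pi).
Summing the pieces gives b_7 = -4/(7*pi).

-4/(7*pi)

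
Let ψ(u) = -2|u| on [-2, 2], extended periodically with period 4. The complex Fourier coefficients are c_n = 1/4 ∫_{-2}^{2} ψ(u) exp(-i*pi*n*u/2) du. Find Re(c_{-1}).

Since ψ is real-valued, Re(c_{-1}) = 1/4 ∫_{-2}^{2} ψ(u) cos(-pi*u/2) du = a_{1}/2.
ψ is even and cos(-pi*u/2) is even, so the integrand is even: ∫_{-2}^{2} ψ(u) cos(-pi*u/2) du = 2∫_0^{2} ψ(u) cos(-pi*u/2) du.
Integrating by parts (boundary term plus one more integral), an antiderivative of (-2*u) cos(-pi*u/2) is -4*u*sin(pi*u/2)/pi - 8*cos(pi*u/2)/pi**2; evaluating from 0 to 2: ∫_{0}^{2} (-2*u) cos(-pi*u/2) du = (8/pi**2) - (-8/pi**2) = 16/pi**2.
So ∫_{-2}^{2} ψ(u) cos(-pi*u/2) du = 32/pi**2.
Hence Re(c_{-1}) = (1/4)·(32/pi**2) = 8/pi**2.

8/pi**2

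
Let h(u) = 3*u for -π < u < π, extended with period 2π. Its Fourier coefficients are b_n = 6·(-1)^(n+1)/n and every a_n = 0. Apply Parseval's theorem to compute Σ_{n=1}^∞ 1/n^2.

pi**2/6

Parseval: Σ b_n^2 = (1/π) ∫_{-π}^{π} h(u)^2 du = 6*pi**2.
Σ b_n^2 = Σ 36/n^2, so Σ 1/n^2 = (6*pi**2)/36 = pi**2/6.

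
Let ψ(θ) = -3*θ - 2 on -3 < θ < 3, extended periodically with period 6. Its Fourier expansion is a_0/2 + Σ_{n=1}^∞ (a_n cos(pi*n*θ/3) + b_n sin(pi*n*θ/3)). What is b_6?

b_6 = 1/3 ∫_{-3}^{3} ψ(θ) sin(2*pi*θ) dθ.
Integrating by parts (boundary term plus one more integral), an antiderivative of (-3*θ - 2) sin(2*pi*θ) is 3*θ*cos(2*pi*θ)/(2*pi) - 3*sin(2*pi*θ)/(4*pi**2) + cos(2*pi*θ)/pi; evaluating from -3 to 3: ∫_{-3}^{3} (-3*θ - 2) sin(2*pi*θ) dθ = (11/(2*pi)) - (-7/(2*pi)) = 9/pi.
Hence b_6 = (1/3)·(9/pi) = 3/pi.

3/pi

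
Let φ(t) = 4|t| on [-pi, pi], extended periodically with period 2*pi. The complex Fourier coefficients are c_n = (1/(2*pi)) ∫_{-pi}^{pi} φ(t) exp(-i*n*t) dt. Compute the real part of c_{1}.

Since φ is real-valued, Re(c_{1}) = (1/(2*pi)) ∫_{-pi}^{pi} φ(t) cos(t) dt = a_{1}/2.
φ is even and cos(t) is even, so the integrand is even: ∫_{-pi}^{pi} φ(t) cos(t) dt = 2∫_0^{pi} φ(t) cos(t) dt.
Integrating by parts (boundary term plus one more integral), an antiderivative of (4*t) cos(t) is 4*t*sin(t) + 4*cos(t); evaluating from 0 to pi: ∫_{0}^{pi} (4*t) cos(t) dt = (-4) - (4) = -8.
So ∫_{-pi}^{pi} φ(t) cos(t) dt = -16.
Hence Re(c_{1}) = (1/(2*pi))·(-16) = -8/pi.

-8/pi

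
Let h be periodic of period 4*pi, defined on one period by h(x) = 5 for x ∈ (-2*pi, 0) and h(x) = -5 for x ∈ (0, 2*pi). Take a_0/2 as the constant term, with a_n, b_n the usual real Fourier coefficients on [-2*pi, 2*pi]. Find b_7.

b_7 = (1/(2*pi)) ∫_{-2*pi}^{2*pi} h(x) sin(7*x/2) dx.
h is odd and sin(7*x/2) is odd, so the integrand is even and b_7 = 1/pi ∫_0^{2*pi} h(x) sin(7*x/2) dx.
Directly, an antiderivative of (-5) sin(7*x/2) is 10*cos(7*x/2)/7; evaluating from 0 to 2*pi: ∫_{0}^{2*pi} (-5) sin(7*x/2) dx = (-10/7) - (10/7) = -20/7.
Hence b_7 = (1/pi)·(-20/7) = -20/(7*pi).

-20/(7*pi)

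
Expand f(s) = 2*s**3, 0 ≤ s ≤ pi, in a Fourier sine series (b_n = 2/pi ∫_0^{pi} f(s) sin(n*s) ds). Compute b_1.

b_1 = 2/pi ∫_0^{pi} (2*s**3) sin(s) ds.
Integrating by parts three times (tabular method), an antiderivative of (2*s**3) sin(s) is -2*s**3*cos(s) + 6*s**2*sin(s) + 12*s*cos(s) - 12*sin(s); evaluating from 0 to pi: ∫_{0}^{pi} (2*s**3) sin(s) ds = (2*pi*(-6 + pi**2)) - (0) = 2*pi*(-6 + pi**2).
Hence b_1 = (2/pi)·(2*pi*(-6 + pi**2)) = -24 + 4*pi**2.

-24 + 4*pi**2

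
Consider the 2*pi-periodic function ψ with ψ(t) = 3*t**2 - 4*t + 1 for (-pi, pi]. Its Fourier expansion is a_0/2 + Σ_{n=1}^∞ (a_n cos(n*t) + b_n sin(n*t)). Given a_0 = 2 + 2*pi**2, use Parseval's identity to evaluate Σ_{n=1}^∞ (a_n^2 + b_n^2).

Parseval: a_0^2/2 + Σ_{n≥1} (a_n^2+b_n^2) = 1/pi ∫_{-pi}^{pi} ψ(t)^2 dt = 2 + 44*pi**2/3 + 18*pi**4/5.
Subtract a_0^2/2 = 2*(1 + pi**2)**2: Σ (a_n^2+b_n^2) = 8*pi**2*(20 + 3*pi**2)/15.

8*pi**2*(20 + 3*pi**2)/15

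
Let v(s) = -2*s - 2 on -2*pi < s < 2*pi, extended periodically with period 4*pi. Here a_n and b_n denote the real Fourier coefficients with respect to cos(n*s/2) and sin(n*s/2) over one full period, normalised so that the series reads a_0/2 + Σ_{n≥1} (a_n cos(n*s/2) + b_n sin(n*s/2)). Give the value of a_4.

a_4 = (1/(2*pi)) ∫_{-2*pi}^{2*pi} v(s) cos(2*s) ds.
Integrating by parts (boundary term plus one more integral), an antiderivative of (-2*s - 2) cos(2*s) is -s*sin(2*s) - sin(2*s) - cos(2*s)/2; evaluating from -2*pi to 2*pi: ∫_{-2*pi}^{2*pi} (-2*s - 2) cos(2*s) ds = (-1/2) - (-1/2) = 0.
Hence a_4 = (1/(2*pi))·(0) = 0.

0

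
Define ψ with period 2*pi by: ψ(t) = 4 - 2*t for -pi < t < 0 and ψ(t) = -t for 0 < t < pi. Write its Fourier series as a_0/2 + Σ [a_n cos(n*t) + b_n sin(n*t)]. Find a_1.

-2/pi

a_1 = 1/pi ∫_{-pi}^{pi} ψ(t) cos(t) dt.
Split the integral at the breakpoints.
Integrating by parts (boundary term plus one more integral), an antiderivative of (4 - 2*t) cos(t) is -2*t*sin(t) + 4*sin(t) - 2*cos(t); evaluating from -pi to 0: ∫_{-pi}^{0} (4 - 2*t) cos(t) dt = (-2) - (2) = -4.
Integrating by parts (boundary term plus one more integral), an antiderivative of (-t) cos(t) is -t*sin(t) - cos(t); evaluating from 0 to pi: ∫_{0}^{pi} (-t) cos(t) dt = (1) - (-1) = 2.
Summing the pieces and multiplying by (1/pi) gives a_1 = -2/pi.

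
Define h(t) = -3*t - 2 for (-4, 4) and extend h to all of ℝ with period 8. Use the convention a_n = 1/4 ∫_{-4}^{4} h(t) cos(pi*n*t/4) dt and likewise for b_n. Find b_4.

6/pi

b_4 = 1/4 ∫_{-4}^{4} h(t) sin(pi*t) dt.
Integrating by parts (boundary term plus one more integral), an antiderivative of (-3*t - 2) sin(pi*t) is 3*t*cos(pi*t)/pi - 3*sin(pi*t)/pi**2 + 2*cos(pi*t)/pi; evaluating from -4 to 4: ∫_{-4}^{4} (-3*t - 2) sin(pi*t) dt = (14/pi) - (-10/pi) = 24/pi.
Hence b_4 = (1/4)·(24/pi) = 6/pi.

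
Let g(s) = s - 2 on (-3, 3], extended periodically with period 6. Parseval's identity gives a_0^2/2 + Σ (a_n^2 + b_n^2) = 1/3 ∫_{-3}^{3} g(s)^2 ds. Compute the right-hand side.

14

1/3 ∫_{-3}^{3} g(s)^2 ds = 1/3 · (42) = 14.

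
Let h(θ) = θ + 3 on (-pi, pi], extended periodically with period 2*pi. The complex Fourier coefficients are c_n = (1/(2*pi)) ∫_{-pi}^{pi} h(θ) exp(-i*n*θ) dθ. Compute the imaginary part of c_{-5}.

1/5

Since h is real-valued, Im(c_{-5}) = -(1/(2*pi)) ∫_{-pi}^{pi} h(θ) sin(-5*θ) dθ = b_{5}/2.
Integrating by parts (boundary term plus one more integral), an antiderivative of (θ + 3) sin(-5*θ) is θ*cos(5*θ)/5 - sin(5*θ)/25 + 3*cos(5*θ)/5; evaluating from -pi to pi: ∫_{-pi}^{pi} (θ + 3) sin(-5*θ) dθ = (-pi/5 - 3/5) - (-3/5 + pi/5) = -2*pi/5.
Hence Im(c_{-5}) = (-1/(2*pi))·(-2*pi/5) = 1/5.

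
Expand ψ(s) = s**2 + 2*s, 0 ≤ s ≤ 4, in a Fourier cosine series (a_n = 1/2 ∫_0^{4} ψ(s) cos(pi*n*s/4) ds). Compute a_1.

a_1 = 1/2 ∫_0^{4} (s**2 + 2*s) cos(pi*s/4) ds.
Integrating by parts twice (tabular method), an antiderivative of (s**2 + 2*s) cos(pi*s/4) is 4*s**2*sin(pi*s/4)/pi + 8*s*sin(pi*s/4)/pi + 32*s*cos(pi*s/4)/pi**2 - 128*sin(pi*s/4)/pi**3 + 32*cos(pi*s/4)/pi**2; evaluating from 0 to 4: ∫_{0}^{4} (s**2 + 2*s) cos(pi*s/4) ds = (-160/pi**2) - (32/pi**2) = -192/pi**2.
Hence a_1 = (1/2)·(-192/pi**2) = -96/pi**2.

-96/pi**2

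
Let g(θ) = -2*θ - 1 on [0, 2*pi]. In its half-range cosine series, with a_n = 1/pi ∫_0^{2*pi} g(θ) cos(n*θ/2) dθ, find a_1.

16/pi

a_1 = 1/pi ∫_0^{2*pi} (-2*θ - 1) cos(θ/2) dθ.
Integrating by parts (boundary term plus one more integral), an antiderivative of (-2*θ - 1) cos(θ/2) is -4*θ*sin(θ/2) - 2*sin(θ/2) - 8*cos(θ/2); evaluating from 0 to 2*pi: ∫_{0}^{2*pi} (-2*θ - 1) cos(θ/2) dθ = (8) - (-8) = 16.
Hence a_1 = (1/pi)·(16) = 16/pi.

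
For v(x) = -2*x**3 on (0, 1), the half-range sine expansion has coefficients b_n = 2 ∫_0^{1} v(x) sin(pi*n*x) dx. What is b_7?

4*(6 - 49*pi**2)/(343*pi**3)

b_7 = 2 ∫_0^{1} (-2*x**3) sin(7*pi*x) dx.
Integrating by parts three times (tabular method), an antiderivative of (-2*x**3) sin(7*pi*x) is 2*x**3*cos(7*pi*x)/(7*pi) - 6*x**2*sin(7*pi*x)/(49*pi**2) - 12*x*cos(7*pi*x)/(343*pi**3) + 12*sin(7*pi*x)/(2401*pi**4); evaluating from 0 to 1: ∫_{0}^{1} (-2*x**3) sin(7*pi*x) dx = (2*(6 - 49*pi**2)/(343*pi**3)) - (0) = 2*(6 - 49*pi**2)/(343*pi**3).
Hence b_7 = 2·(2*(6 - 49*pi**2)/(343*pi**3)) = 4*(6 - 49*pi**2)/(343*pi**3).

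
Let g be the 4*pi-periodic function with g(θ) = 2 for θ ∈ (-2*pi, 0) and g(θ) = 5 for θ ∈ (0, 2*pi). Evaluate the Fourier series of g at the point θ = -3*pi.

5

θ = -3*pi differs from θ = pi by -1 full period(s), and the series is 4*pi-periodic.
g is continuous at θ = pi with value 5, so the series converges to 5 there.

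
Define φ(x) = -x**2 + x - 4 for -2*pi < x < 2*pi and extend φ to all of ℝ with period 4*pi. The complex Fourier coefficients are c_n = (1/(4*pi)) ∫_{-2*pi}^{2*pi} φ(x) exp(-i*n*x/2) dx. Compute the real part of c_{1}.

Since φ is real-valued, Re(c_{1}) = (1/(4*pi)) ∫_{-2*pi}^{2*pi} φ(x) cos(x/2) dx = a_{1}/2.
Integrating by parts twice (tabular method), an antiderivative of (-x**2 + x - 4) cos(x/2) is -2*x**2*sin(x/2) + 2*x*sin(x/2) - 8*x*cos(x/2) + 8*sin(x/2) + 4*cos(x/2); evaluating from -2*pi to 2*pi: ∫_{-2*pi}^{2*pi} (-x**2 + x - 4) cos(x/2) dx = (-4 + 16*pi) - (-16*pi - 4) = 32*pi.
Hence Re(c_{1}) = (1/(4*pi))·(32*pi) = 8.

8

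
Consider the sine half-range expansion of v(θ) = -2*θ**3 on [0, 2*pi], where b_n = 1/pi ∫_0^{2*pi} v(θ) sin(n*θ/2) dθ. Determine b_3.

b_3 = 1/pi ∫_0^{2*pi} (-2*θ**3) sin(3*θ/2) dθ.
Integrating by parts three times (tabular method), an antiderivative of (-2*θ**3) sin(3*θ/2) is 4*θ**3*cos(3*θ/2)/3 - 8*θ**2*sin(3*θ/2)/3 - 32*θ*cos(3*θ/2)/9 + 64*sin(3*θ/2)/27; evaluating from 0 to 2*pi: ∫_{0}^{2*pi} (-2*θ**3) sin(3*θ/2) dθ = (32*pi*(2 - 3*pi**2)/9) - (0) = 32*pi*(2 - 3*pi**2)/9.
Hence b_3 = (1/pi)·(32*pi*(2 - 3*pi**2)/9) = 64/9 - 32*pi**2/3.

64/9 - 32*pi**2/3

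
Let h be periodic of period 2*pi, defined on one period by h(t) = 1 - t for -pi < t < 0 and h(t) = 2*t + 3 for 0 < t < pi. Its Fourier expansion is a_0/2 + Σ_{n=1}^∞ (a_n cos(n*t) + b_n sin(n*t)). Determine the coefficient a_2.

a_2 = 1/pi ∫_{-pi}^{pi} h(t) cos(2*t) dt.
Split the integral at the breakpoints.
Integrating by parts (boundary term plus one more integral), an antiderivative of (1 - t) cos(2*t) is -t*sin(2*t)/2 + sin(2*t)/2 - cos(2*t)/4; evaluating from -pi to 0: ∫_{-pi}^{0} (1 - t) cos(2*t) dt = (-1/4) - (-1/4) = 0.
Integrating by parts (boundary term plus one more integral), an antiderivative of (2*t + 3) cos(2*t) is t*sin(2*t) + 3*sin(2*t)/2 + cos(2*t)/2; evaluating from 0 to pi: ∫_{0}^{pi} (2*t + 3) cos(2*t) dt = (1/2) - (1/2) = 0.
Summing the pieces and multiplying by (1/pi) gives a_2 = 0.

0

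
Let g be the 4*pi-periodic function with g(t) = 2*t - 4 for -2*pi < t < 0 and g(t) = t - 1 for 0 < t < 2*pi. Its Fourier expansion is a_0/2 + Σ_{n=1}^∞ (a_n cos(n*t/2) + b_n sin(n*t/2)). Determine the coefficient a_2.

a_2 = (1/(2*pi)) ∫_{-2*pi}^{2*pi} g(t) cos(t) dt.
Split the integral at the breakpoints.
Integrating by parts (boundary term plus one more integral), an antiderivative of (2*t - 4) cos(t) is 2*t*sin(t) - 4*sin(t) + 2*cos(t); evaluating from -2*pi to 0: ∫_{-2*pi}^{0} (2*t - 4) cos(t) dt = (2) - (2) = 0.
Integrating by parts (boundary term plus one more integral), an antiderivative of (t - 1) cos(t) is t*sin(t) - sin(t) + cos(t); evaluating from 0 to 2*pi: ∫_{0}^{2*pi} (t - 1) cos(t) dt = (1) - (1) = 0.
Summing the pieces and multiplying by (1/(2*pi)) gives a_2 = 0.

0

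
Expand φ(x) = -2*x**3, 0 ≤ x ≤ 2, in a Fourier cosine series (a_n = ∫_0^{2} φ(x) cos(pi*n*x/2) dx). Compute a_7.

a_7 = ∫_0^{2} (-2*x**3) cos(7*pi*x/2) dx.
Integrating by parts three times (tabular method), an antiderivative of (-2*x**3) cos(7*pi*x/2) is -4*x**3*sin(7*pi*x/2)/(7*pi) - 24*x**2*cos(7*pi*x/2)/(49*pi**2) + 96*x*sin(7*pi*x/2)/(343*pi**3) + 192*cos(7*pi*x/2)/(2401*pi**4); evaluating from 0 to 2: ∫_{0}^{2} (-2*x**3) cos(7*pi*x/2) dx = (96*(-2 + 49*pi**2)/(2401*pi**4)) - (192/(2401*pi**4)) = 96*(-4 + 49*pi**2)/(2401*pi**4).
Hence a_7 = 96*(-4 + 49*pi**2)/(2401*pi**4).

96*(-4 + 49*pi**2)/(2401*pi**4)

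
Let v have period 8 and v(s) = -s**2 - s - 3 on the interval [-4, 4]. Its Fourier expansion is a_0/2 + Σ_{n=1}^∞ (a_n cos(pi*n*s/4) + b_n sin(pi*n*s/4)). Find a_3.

a_3 = 1/4 ∫_{-4}^{4} v(s) cos(3*pi*s/4) ds.
Integrating by parts twice (tabular method), an antiderivative of (-s**2 - s - 3) cos(3*pi*s/4) is -4*s**2*sin(3*pi*s/4)/(3*pi) - 4*s*sin(3*pi*s/4)/(3*pi) - 32*s*cos(3*pi*s/4)/(9*pi**2) - 4*sin(3*pi*s/4)/pi + 128*sin(3*pi*s/4)/(27*pi**3) - 16*cos(3*pi*s/4)/(9*pi**2); evaluating from -4 to 4: ∫_{-4}^{4} (-s**2 - s - 3) cos(3*pi*s/4) ds = (16/pi**2) - (-112/(9*pi**2)) = 256/(9*pi**2).
Hence a_3 = (1/4)·(256/(9*pi**2)) = 64/(9*pi**2).

64/(9*pi**2)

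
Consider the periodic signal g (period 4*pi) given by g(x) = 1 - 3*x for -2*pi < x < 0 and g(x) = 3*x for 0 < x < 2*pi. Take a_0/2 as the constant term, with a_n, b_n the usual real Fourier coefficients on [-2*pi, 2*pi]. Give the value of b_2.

b_2 = (1/(2*pi)) ∫_{-2*pi}^{2*pi} g(x) sin(x) dx.
Split the integral at the breakpoints.
Integrating by parts (boundary term plus one more integral), an antiderivative of (1 - 3*x) sin(x) is 3*x*cos(x) - 3*sin(x) - cos(x); evaluating from -2*pi to 0: ∫_{-2*pi}^{0} (1 - 3*x) sin(x) dx = (-1) - (-6*pi - 1) = 6*pi.
Integrating by parts (boundary term plus one more integral), an antiderivative of (3*x) sin(x) is -3*x*cos(x) + 3*sin(x); evaluating from 0 to 2*pi: ∫_{0}^{2*pi} (3*x) sin(x) dx = (-6*pi) - (0) = -6*pi.
Summing the pieces and multiplying by (1/(2*pi)) gives b_2 = 0.

0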